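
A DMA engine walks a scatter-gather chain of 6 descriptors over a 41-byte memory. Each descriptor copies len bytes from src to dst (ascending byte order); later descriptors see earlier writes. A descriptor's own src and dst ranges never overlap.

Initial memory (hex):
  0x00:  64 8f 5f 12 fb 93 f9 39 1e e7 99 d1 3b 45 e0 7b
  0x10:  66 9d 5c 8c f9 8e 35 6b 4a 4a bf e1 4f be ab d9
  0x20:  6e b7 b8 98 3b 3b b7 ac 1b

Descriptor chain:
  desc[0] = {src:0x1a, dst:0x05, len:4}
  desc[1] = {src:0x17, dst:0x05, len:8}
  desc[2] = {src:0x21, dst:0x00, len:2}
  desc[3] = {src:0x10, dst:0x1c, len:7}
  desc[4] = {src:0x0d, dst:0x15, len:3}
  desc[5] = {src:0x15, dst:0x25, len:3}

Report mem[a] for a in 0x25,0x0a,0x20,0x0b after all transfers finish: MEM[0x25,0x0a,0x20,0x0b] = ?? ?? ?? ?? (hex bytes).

  after D0: wrote 4B at 0x05 = bfe14fbe
  after D1: wrote 8B at 0x05 = 6b4a4abfe14fbeab
  after D2: wrote 2B at 0x00 = b7b8
  after D3: wrote 7B at 0x1c = 669d5c8cf98e35
  after D4: wrote 3B at 0x15 = 45e07b
  after D5: wrote 3B at 0x25 = 45e07b
query mem[0x25]=0x45, mem[0x0a]=0x4f, mem[0x20]=0xf9, mem[0x0b]=0xbe

MEM[0x25,0x0a,0x20,0x0b] = 45 4f f9 be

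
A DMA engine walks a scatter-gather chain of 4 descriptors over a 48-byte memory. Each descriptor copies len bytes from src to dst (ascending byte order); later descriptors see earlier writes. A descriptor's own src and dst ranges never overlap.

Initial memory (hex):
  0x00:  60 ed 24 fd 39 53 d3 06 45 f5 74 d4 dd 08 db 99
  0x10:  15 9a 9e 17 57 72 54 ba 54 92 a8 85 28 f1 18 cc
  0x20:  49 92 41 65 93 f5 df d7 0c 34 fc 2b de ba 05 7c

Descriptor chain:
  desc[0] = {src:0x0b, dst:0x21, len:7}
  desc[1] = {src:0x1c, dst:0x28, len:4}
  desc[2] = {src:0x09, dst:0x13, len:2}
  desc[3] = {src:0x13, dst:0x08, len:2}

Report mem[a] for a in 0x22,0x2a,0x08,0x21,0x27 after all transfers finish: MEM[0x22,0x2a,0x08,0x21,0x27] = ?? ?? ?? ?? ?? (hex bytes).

MEM[0x22,0x2a,0x08,0x21,0x27] = dd 18 f5 d4 9a

[0] 0x0b->0x21 len=7 : d4 dd 08 db 99 15 9a
[1] 0x1c->0x28 len=4 : 28 f1 18 cc
[2] 0x09->0x13 len=2 : f5 74
[3] 0x13->0x08 len=2 : f5 74
query mem[0x22]=0xdd, mem[0x2a]=0x18, mem[0x08]=0xf5, mem[0x21]=0xd4, mem[0x27]=0x9a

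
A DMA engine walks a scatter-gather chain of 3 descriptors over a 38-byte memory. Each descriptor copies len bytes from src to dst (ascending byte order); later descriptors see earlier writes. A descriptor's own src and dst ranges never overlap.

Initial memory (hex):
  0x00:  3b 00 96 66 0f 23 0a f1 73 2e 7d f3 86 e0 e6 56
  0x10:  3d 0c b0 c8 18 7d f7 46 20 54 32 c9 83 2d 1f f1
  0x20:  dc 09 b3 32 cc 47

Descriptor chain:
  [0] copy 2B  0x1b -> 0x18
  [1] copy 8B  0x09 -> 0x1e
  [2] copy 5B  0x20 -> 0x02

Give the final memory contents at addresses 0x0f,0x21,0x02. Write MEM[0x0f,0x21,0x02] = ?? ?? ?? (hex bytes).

MEM[0x0f,0x21,0x02] = 56 86 f3

D0: mem[0x18..0x19] <- [c9 83]
D1: mem[0x1e..0x25] <- [2e 7d f3 86 e0 e6 56 3d]
D2: mem[0x02..0x06] <- [f3 86 e0 e6 56]
query mem[0x0f]=0x56, mem[0x21]=0x86, mem[0x02]=0xf3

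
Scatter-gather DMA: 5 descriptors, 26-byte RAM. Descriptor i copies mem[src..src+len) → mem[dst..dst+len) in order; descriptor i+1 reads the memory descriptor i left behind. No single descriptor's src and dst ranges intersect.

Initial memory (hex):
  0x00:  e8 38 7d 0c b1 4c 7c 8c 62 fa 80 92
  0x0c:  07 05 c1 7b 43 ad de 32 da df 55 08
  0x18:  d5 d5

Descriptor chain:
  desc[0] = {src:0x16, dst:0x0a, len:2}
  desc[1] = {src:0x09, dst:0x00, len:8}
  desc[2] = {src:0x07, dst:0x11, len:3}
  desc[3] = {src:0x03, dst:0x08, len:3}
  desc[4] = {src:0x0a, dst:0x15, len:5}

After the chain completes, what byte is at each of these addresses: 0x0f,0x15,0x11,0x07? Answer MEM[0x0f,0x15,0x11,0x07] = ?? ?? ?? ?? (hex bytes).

MEM[0x0f,0x15,0x11,0x07] = 7b c1 43 43

D0: mem[0x0a..0x0b] <- [55 08]
D1: mem[0x00..0x07] <- [fa 55 08 07 05 c1 7b 43]
D2: mem[0x11..0x13] <- [43 62 fa]
D3: mem[0x08..0x0a] <- [07 05 c1]
D4: mem[0x15..0x19] <- [c1 08 07 05 c1]
query mem[0x0f]=0x7b, mem[0x15]=0xc1, mem[0x11]=0x43, mem[0x07]=0x43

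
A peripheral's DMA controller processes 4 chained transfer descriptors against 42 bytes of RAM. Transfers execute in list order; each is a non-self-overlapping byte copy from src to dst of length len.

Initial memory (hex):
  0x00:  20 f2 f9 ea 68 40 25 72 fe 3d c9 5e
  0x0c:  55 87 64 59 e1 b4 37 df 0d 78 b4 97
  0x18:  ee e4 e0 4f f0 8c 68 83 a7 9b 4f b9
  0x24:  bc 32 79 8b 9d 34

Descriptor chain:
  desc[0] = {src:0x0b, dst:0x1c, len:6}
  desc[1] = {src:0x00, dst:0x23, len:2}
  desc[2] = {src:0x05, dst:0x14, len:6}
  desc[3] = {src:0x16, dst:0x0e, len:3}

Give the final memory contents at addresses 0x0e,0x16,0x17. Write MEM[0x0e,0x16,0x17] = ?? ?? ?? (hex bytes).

D0: mem[0x1c..0x21] <- [5e 55 87 64 59 e1]
D1: mem[0x23..0x24] <- [20 f2]
D2: mem[0x14..0x19] <- [40 25 72 fe 3d c9]
D3: mem[0x0e..0x10] <- [72 fe 3d]
query mem[0x0e]=0x72, mem[0x16]=0x72, mem[0x17]=0xfe

MEM[0x0e,0x16,0x17] = 72 72 fe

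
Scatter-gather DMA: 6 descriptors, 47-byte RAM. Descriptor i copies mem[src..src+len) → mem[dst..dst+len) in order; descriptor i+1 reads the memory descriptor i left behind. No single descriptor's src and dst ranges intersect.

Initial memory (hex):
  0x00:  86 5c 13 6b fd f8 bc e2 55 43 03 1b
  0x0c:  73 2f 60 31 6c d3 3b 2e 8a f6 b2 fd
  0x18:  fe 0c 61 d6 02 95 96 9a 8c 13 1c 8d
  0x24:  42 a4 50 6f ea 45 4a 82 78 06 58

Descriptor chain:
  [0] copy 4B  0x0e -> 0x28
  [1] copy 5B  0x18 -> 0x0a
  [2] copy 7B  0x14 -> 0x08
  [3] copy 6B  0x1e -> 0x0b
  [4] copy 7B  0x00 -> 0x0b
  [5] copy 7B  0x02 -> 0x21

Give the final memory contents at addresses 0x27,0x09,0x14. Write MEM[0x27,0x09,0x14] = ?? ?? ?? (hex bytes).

  after D0: wrote 4B at 0x28 = 60316cd3
  after D1: wrote 5B at 0x0a = fe0c61d602
  after D2: wrote 7B at 0x08 = 8af6b2fdfe0c61
  after D3: wrote 6B at 0x0b = 969a8c131c8d
  after D4: wrote 7B at 0x0b = 865c136bfdf8bc
  after D5: wrote 7B at 0x21 = 136bfdf8bce28a
query mem[0x27]=0x8a, mem[0x09]=0xf6, mem[0x14]=0x8a

MEM[0x27,0x09,0x14] = 8a f6 8a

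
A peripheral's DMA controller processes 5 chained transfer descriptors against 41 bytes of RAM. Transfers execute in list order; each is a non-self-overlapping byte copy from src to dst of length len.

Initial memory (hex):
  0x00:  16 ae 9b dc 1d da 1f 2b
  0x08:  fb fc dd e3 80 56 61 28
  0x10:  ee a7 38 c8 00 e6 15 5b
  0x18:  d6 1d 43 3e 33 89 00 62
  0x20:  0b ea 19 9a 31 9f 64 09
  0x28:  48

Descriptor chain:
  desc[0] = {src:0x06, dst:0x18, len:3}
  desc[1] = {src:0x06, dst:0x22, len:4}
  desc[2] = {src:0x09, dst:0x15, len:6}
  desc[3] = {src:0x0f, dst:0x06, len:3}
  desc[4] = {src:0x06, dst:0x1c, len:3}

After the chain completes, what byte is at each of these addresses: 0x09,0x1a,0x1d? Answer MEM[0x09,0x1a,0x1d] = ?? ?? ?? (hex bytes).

[0] 0x06->0x18 len=3 : 1f 2b fb
[1] 0x06->0x22 len=4 : 1f 2b fb fc
[2] 0x09->0x15 len=6 : fc dd e3 80 56 61
[3] 0x0f->0x06 len=3 : 28 ee a7
[4] 0x06->0x1c len=3 : 28 ee a7
query mem[0x09]=0xfc, mem[0x1a]=0x61, mem[0x1d]=0xee

MEM[0x09,0x1a,0x1d] = fc 61 ee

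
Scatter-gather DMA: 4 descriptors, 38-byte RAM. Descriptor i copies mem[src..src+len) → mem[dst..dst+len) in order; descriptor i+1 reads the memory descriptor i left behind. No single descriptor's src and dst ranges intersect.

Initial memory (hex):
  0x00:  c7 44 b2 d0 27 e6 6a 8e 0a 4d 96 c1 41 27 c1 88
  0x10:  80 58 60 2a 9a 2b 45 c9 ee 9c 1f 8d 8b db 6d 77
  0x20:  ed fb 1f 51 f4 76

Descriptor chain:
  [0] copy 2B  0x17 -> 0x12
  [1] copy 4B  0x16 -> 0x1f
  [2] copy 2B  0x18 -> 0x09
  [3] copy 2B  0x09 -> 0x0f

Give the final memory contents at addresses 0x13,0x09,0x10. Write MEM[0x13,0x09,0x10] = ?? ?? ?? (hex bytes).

MEM[0x13,0x09,0x10] = ee ee 9c

D0: mem[0x12..0x13] <- [c9 ee]
D1: mem[0x1f..0x22] <- [45 c9 ee 9c]
D2: mem[0x09..0x0a] <- [ee 9c]
D3: mem[0x0f..0x10] <- [ee 9c]
query mem[0x13]=0xee, mem[0x09]=0xee, mem[0x10]=0x9c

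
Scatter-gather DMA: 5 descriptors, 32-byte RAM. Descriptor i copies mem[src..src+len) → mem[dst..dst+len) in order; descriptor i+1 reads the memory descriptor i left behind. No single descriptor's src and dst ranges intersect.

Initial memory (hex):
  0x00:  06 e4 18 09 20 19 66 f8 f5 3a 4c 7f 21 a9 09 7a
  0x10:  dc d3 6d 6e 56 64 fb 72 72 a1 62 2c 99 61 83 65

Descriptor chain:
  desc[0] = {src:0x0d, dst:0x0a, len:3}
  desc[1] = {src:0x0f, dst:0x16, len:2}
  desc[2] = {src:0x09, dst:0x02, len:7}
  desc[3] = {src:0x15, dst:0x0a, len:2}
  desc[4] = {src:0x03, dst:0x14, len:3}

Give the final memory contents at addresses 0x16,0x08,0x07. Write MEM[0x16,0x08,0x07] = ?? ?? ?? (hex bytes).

D0: mem[0x0a..0x0c] <- [a9 09 7a]
D1: mem[0x16..0x17] <- [7a dc]
D2: mem[0x02..0x08] <- [3a a9 09 7a a9 09 7a]
D3: mem[0x0a..0x0b] <- [64 7a]
D4: mem[0x14..0x16] <- [a9 09 7a]
query mem[0x16]=0x7a, mem[0x08]=0x7a, mem[0x07]=0x09

MEM[0x16,0x08,0x07] = 7a 7a 09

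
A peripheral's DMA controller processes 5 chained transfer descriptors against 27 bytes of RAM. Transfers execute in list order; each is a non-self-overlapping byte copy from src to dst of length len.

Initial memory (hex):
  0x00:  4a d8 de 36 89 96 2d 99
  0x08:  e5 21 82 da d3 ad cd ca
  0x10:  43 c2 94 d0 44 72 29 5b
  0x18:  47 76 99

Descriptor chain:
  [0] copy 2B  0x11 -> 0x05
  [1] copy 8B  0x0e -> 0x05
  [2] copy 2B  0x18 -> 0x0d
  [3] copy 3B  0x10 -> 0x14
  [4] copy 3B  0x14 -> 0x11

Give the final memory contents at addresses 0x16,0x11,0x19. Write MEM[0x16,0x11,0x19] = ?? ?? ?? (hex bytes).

MEM[0x16,0x11,0x19] = 94 43 76

#0 dst[0x05+2] := {0xc2,0x94}
#1 dst[0x05+8] := {0xcd,0xca,0x43,0xc2,0x94,0xd0,0x44,0x72}
#2 dst[0x0d+2] := {0x47,0x76}
#3 dst[0x14+3] := {0x43,0xc2,0x94}
#4 dst[0x11+3] := {0x43,0xc2,0x94}
query mem[0x16]=0x94, mem[0x11]=0x43, mem[0x19]=0x76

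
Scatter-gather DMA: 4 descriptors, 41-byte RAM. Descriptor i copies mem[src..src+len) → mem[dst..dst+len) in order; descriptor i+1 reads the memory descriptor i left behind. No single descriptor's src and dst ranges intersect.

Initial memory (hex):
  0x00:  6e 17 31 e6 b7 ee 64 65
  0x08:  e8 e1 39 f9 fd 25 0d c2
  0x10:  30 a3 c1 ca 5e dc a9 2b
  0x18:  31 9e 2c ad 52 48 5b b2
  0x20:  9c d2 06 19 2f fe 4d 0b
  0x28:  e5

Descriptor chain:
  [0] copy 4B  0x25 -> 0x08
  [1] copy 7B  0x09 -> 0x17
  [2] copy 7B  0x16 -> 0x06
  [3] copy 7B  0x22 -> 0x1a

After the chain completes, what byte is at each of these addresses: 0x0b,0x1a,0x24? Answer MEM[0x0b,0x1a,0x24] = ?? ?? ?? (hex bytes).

MEM[0x0b,0x1a,0x24] = 25 06 2f

[0] 0x25->0x08 len=4 : fe 4d 0b e5
[1] 0x09->0x17 len=7 : 4d 0b e5 fd 25 0d c2
[2] 0x16->0x06 len=7 : a9 4d 0b e5 fd 25 0d
[3] 0x22->0x1a len=7 : 06 19 2f fe 4d 0b e5
query mem[0x0b]=0x25, mem[0x1a]=0x06, mem[0x24]=0x2f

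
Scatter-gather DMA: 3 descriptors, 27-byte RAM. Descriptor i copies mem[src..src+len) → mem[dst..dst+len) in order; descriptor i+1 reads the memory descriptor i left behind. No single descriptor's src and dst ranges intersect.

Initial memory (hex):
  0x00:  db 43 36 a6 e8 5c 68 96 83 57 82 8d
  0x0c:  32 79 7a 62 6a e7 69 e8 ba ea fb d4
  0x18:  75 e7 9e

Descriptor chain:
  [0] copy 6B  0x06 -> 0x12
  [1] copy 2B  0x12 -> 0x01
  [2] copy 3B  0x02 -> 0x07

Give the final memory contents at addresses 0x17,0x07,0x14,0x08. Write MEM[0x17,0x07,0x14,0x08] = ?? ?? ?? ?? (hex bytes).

MEM[0x17,0x07,0x14,0x08] = 8d 96 83 a6

[0] 0x06->0x12 len=6 : 68 96 83 57 82 8d
[1] 0x12->0x01 len=2 : 68 96
[2] 0x02->0x07 len=3 : 96 a6 e8
query mem[0x17]=0x8d, mem[0x07]=0x96, mem[0x14]=0x83, mem[0x08]=0xa6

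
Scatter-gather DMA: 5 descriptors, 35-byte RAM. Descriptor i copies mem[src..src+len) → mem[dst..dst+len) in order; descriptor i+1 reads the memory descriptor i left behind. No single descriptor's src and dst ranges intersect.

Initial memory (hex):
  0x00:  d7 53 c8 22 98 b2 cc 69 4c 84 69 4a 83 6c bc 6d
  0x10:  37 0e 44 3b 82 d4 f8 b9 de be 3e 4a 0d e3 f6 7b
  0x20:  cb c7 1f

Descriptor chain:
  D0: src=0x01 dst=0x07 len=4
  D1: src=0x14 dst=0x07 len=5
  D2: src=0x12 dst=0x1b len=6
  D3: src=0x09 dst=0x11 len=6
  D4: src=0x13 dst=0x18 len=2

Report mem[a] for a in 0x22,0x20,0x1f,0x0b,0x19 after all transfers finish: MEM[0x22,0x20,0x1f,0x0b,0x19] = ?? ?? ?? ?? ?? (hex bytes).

[0] 0x01->0x07 len=4 : 53 c8 22 98
[1] 0x14->0x07 len=5 : 82 d4 f8 b9 de
[2] 0x12->0x1b len=6 : 44 3b 82 d4 f8 b9
[3] 0x09->0x11 len=6 : f8 b9 de 83 6c bc
[4] 0x13->0x18 len=2 : de 83
query mem[0x22]=0x1f, mem[0x20]=0xb9, mem[0x1f]=0xf8, mem[0x0b]=0xde, mem[0x19]=0x83

MEM[0x22,0x20,0x1f,0x0b,0x19] = 1f b9 f8 de 83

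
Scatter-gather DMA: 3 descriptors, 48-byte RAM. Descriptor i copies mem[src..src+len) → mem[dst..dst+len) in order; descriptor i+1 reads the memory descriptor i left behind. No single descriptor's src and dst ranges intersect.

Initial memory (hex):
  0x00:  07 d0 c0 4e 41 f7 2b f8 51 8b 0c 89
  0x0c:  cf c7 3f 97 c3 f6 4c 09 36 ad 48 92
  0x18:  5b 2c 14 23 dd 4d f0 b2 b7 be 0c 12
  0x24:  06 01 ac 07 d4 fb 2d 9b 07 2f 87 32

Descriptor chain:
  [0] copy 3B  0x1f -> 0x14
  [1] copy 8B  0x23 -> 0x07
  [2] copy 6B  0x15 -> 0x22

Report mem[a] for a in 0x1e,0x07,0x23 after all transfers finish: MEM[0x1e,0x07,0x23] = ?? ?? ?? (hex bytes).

[0] 0x1f->0x14 len=3 : b2 b7 be
[1] 0x23->0x07 len=8 : 12 06 01 ac 07 d4 fb 2d
[2] 0x15->0x22 len=6 : b7 be 92 5b 2c 14
query mem[0x1e]=0xf0, mem[0x07]=0x12, mem[0x23]=0xbe

MEM[0x1e,0x07,0x23] = f0 12 be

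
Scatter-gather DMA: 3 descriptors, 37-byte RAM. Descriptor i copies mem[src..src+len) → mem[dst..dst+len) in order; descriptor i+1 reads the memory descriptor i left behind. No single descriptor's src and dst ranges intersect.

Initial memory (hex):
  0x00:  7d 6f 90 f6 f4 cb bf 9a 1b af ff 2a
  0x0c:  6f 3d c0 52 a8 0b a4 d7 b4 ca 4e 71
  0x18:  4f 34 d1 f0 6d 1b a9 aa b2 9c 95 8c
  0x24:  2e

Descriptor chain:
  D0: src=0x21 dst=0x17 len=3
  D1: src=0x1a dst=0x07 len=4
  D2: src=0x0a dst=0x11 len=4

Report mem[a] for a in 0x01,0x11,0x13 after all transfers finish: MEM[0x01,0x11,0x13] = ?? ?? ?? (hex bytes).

MEM[0x01,0x11,0x13] = 6f 1b 6f

[0] 0x21->0x17 len=3 : 9c 95 8c
[1] 0x1a->0x07 len=4 : d1 f0 6d 1b
[2] 0x0a->0x11 len=4 : 1b 2a 6f 3d
query mem[0x01]=0x6f, mem[0x11]=0x1b, mem[0x13]=0x6f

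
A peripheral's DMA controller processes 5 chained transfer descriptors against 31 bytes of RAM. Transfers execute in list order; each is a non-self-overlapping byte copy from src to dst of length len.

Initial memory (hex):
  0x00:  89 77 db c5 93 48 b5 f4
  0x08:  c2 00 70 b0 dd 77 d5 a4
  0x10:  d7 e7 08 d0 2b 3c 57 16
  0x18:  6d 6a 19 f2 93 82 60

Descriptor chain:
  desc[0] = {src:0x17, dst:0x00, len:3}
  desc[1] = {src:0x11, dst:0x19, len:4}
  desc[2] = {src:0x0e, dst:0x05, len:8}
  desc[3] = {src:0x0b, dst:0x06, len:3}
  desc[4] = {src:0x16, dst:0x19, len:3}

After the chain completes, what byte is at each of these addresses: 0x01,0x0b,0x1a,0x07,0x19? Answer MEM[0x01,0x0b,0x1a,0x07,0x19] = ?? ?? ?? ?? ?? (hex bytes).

MEM[0x01,0x0b,0x1a,0x07,0x19] = 6d 2b 16 3c 57

#0 dst[0x00+3] := {0x16,0x6d,0x6a}
#1 dst[0x19+4] := {0xe7,0x08,0xd0,0x2b}
#2 dst[0x05+8] := {0xd5,0xa4,0xd7,0xe7,0x08,0xd0,0x2b,0x3c}
#3 dst[0x06+3] := {0x2b,0x3c,0x77}
#4 dst[0x19+3] := {0x57,0x16,0x6d}
query mem[0x01]=0x6d, mem[0x0b]=0x2b, mem[0x1a]=0x16, mem[0x07]=0x3c, mem[0x19]=0x57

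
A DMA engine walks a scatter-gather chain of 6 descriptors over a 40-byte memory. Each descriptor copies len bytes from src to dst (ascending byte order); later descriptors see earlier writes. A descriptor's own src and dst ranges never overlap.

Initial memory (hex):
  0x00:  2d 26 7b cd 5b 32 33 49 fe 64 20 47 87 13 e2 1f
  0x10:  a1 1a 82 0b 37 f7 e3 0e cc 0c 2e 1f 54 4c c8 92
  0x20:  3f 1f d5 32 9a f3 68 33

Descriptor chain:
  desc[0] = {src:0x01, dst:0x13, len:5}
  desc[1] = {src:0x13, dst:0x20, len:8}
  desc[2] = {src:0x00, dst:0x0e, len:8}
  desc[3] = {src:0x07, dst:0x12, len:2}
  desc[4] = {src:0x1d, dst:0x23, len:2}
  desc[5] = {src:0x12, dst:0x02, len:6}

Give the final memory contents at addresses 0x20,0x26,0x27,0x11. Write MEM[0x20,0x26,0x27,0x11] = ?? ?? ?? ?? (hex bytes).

MEM[0x20,0x26,0x27,0x11] = 26 0c 2e cd

  after D0: wrote 5B at 0x13 = 267bcd5b32
  after D1: wrote 8B at 0x20 = 267bcd5b32cc0c2e
  after D2: wrote 8B at 0x0e = 2d267bcd5b323349
  after D3: wrote 2B at 0x12 = 49fe
  after D4: wrote 2B at 0x23 = 4cc8
  after D5: wrote 6B at 0x02 = 49fe33495b32
query mem[0x20]=0x26, mem[0x26]=0x0c, mem[0x27]=0x2e, mem[0x11]=0xcd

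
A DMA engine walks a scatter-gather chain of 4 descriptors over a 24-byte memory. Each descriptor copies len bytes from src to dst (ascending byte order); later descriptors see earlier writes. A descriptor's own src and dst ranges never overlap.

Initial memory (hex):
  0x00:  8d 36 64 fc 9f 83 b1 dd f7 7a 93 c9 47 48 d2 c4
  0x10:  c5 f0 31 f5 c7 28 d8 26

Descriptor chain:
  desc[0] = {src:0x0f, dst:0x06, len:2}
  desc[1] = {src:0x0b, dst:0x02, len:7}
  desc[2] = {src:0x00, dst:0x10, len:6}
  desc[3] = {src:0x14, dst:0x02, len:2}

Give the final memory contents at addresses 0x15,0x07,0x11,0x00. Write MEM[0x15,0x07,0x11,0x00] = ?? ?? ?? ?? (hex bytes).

[0] 0x0f->0x06 len=2 : c4 c5
[1] 0x0b->0x02 len=7 : c9 47 48 d2 c4 c5 f0
[2] 0x00->0x10 len=6 : 8d 36 c9 47 48 d2
[3] 0x14->0x02 len=2 : 48 d2
query mem[0x15]=0xd2, mem[0x07]=0xc5, mem[0x11]=0x36, mem[0x00]=0x8d

MEM[0x15,0x07,0x11,0x00] = d2 c5 36 8d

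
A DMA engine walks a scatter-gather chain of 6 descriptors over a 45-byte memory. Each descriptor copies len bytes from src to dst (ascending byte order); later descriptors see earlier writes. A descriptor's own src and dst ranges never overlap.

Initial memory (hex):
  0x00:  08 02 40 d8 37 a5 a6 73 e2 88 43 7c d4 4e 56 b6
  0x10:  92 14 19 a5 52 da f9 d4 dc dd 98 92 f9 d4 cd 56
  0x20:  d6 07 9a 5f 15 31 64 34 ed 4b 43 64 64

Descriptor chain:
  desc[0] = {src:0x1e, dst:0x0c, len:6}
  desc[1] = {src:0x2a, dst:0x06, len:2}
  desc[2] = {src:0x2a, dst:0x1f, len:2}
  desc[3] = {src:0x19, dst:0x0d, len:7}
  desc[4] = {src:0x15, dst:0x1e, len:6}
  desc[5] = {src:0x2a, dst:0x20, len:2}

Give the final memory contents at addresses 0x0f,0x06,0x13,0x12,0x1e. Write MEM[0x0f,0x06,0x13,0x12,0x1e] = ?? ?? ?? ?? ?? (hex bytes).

[0] 0x1e->0x0c len=6 : cd 56 d6 07 9a 5f
[1] 0x2a->0x06 len=2 : 43 64
[2] 0x2a->0x1f len=2 : 43 64
[3] 0x19->0x0d len=7 : dd 98 92 f9 d4 cd 43
[4] 0x15->0x1e len=6 : da f9 d4 dc dd 98
[5] 0x2a->0x20 len=2 : 43 64
query mem[0x0f]=0x92, mem[0x06]=0x43, mem[0x13]=0x43, mem[0x12]=0xcd, mem[0x1e]=0xda

MEM[0x0f,0x06,0x13,0x12,0x1e] = 92 43 43 cd da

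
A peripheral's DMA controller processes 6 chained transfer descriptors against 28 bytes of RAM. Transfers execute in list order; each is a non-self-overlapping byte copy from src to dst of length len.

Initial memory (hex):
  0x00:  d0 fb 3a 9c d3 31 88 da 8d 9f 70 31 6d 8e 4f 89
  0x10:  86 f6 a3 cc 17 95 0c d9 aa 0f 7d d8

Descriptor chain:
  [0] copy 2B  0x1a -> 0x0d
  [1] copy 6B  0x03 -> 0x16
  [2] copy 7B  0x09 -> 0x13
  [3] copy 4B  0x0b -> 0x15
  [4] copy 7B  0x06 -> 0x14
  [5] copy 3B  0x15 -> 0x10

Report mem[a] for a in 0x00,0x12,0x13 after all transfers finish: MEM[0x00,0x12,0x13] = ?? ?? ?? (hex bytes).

D0: mem[0x0d..0x0e] <- [7d d8]
D1: mem[0x16..0x1b] <- [9c d3 31 88 da 8d]
D2: mem[0x13..0x19] <- [9f 70 31 6d 7d d8 89]
D3: mem[0x15..0x18] <- [31 6d 7d d8]
D4: mem[0x14..0x1a] <- [88 da 8d 9f 70 31 6d]
D5: mem[0x10..0x12] <- [da 8d 9f]
query mem[0x00]=0xd0, mem[0x12]=0x9f, mem[0x13]=0x9f

MEM[0x00,0x12,0x13] = d0 9f 9f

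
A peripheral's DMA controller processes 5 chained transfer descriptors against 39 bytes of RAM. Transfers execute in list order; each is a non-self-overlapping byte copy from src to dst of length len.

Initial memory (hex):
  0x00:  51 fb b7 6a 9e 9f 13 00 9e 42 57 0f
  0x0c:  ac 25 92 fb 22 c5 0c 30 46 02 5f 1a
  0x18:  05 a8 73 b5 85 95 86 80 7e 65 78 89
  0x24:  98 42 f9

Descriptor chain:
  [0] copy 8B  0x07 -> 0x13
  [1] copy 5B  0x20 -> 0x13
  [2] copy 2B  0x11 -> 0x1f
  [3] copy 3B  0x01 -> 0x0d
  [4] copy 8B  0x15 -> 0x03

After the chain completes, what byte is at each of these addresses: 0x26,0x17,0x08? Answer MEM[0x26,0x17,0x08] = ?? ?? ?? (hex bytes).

MEM[0x26,0x17,0x08] = f9 98 92

[0] 0x07->0x13 len=8 : 00 9e 42 57 0f ac 25 92
[1] 0x20->0x13 len=5 : 7e 65 78 89 98
[2] 0x11->0x1f len=2 : c5 0c
[3] 0x01->0x0d len=3 : fb b7 6a
[4] 0x15->0x03 len=8 : 78 89 98 ac 25 92 b5 85
query mem[0x26]=0xf9, mem[0x17]=0x98, mem[0x08]=0x92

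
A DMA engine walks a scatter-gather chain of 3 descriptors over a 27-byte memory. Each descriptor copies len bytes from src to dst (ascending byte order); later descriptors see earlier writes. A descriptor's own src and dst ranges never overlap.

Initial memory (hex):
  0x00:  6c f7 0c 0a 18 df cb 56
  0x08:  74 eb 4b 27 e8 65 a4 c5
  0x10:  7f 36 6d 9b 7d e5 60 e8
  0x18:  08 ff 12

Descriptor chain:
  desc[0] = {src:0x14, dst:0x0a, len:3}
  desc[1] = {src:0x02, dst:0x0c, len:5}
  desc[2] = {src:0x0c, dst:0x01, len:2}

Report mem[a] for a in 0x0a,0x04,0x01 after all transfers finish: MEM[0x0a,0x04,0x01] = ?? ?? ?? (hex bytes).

  after D0: wrote 3B at 0x0a = 7de560
  after D1: wrote 5B at 0x0c = 0c0a18dfcb
  after D2: wrote 2B at 0x01 = 0c0a
query mem[0x0a]=0x7d, mem[0x04]=0x18, mem[0x01]=0x0c

MEM[0x0a,0x04,0x01] = 7d 18 0c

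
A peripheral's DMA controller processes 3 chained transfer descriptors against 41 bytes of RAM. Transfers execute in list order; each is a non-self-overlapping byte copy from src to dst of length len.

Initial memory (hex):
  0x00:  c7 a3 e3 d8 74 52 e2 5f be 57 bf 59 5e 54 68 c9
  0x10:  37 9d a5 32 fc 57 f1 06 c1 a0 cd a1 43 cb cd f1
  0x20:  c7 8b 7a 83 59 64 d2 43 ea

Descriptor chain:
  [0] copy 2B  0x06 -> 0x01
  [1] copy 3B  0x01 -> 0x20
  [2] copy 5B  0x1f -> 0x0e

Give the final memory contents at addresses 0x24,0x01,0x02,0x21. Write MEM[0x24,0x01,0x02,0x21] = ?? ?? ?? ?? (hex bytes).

MEM[0x24,0x01,0x02,0x21] = 59 e2 5f 5f

[0] 0x06->0x01 len=2 : e2 5f
[1] 0x01->0x20 len=3 : e2 5f d8
[2] 0x1f->0x0e len=5 : f1 e2 5f d8 83
query mem[0x24]=0x59, mem[0x01]=0xe2, mem[0x02]=0x5f, mem[0x21]=0x5f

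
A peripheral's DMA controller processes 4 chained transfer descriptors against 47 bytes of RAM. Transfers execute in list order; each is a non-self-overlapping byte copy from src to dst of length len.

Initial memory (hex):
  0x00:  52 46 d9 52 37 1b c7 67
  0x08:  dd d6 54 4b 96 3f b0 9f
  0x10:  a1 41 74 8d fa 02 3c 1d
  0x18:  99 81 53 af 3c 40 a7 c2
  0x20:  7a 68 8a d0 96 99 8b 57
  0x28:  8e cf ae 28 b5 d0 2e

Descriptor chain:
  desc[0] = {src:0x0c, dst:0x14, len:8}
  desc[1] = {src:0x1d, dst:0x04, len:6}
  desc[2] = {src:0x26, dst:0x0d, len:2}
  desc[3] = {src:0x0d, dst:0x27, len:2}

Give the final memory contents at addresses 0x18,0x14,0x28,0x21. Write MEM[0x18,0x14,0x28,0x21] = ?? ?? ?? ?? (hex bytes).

MEM[0x18,0x14,0x28,0x21] = a1 96 57 68

#0 dst[0x14+8] := {0x96,0x3f,0xb0,0x9f,0xa1,0x41,0x74,0x8d}
#1 dst[0x04+6] := {0x40,0xa7,0xc2,0x7a,0x68,0x8a}
#2 dst[0x0d+2] := {0x8b,0x57}
#3 dst[0x27+2] := {0x8b,0x57}
query mem[0x18]=0xa1, mem[0x14]=0x96, mem[0x28]=0x57, mem[0x21]=0x68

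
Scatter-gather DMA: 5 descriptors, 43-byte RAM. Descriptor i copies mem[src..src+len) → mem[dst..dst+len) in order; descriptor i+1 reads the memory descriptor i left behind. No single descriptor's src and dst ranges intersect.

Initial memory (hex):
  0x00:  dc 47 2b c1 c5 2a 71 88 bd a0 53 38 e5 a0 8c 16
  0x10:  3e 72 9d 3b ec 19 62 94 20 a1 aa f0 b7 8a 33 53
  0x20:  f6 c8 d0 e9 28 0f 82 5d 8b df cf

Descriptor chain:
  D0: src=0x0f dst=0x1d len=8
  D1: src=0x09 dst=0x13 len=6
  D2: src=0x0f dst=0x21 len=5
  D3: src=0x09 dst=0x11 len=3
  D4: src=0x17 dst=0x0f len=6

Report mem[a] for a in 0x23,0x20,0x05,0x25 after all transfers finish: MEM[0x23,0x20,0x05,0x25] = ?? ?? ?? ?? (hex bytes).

D0: mem[0x1d..0x24] <- [16 3e 72 9d 3b ec 19 62]
D1: mem[0x13..0x18] <- [a0 53 38 e5 a0 8c]
D2: mem[0x21..0x25] <- [16 3e 72 9d a0]
D3: mem[0x11..0x13] <- [a0 53 38]
D4: mem[0x0f..0x14] <- [a0 8c a1 aa f0 b7]
query mem[0x23]=0x72, mem[0x20]=0x9d, mem[0x05]=0x2a, mem[0x25]=0xa0

MEM[0x23,0x20,0x05,0x25] = 72 9d 2a a0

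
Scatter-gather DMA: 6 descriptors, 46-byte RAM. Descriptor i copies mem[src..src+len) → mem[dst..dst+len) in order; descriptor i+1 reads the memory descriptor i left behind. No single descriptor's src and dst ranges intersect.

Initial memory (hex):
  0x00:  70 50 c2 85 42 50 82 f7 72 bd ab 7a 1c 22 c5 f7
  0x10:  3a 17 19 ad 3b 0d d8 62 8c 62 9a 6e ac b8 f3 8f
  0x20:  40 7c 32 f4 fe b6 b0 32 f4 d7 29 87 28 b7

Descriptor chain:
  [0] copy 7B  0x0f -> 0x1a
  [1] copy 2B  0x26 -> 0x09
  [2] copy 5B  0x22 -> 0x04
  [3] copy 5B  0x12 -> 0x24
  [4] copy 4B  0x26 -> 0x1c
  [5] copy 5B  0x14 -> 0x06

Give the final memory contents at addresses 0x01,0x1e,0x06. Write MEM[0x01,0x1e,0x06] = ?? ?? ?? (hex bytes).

MEM[0x01,0x1e,0x06] = 50 d8 3b

#0 dst[0x1a+7] := {0xf7,0x3a,0x17,0x19,0xad,0x3b,0x0d}
#1 dst[0x09+2] := {0xb0,0x32}
#2 dst[0x04+5] := {0x32,0xf4,0xfe,0xb6,0xb0}
#3 dst[0x24+5] := {0x19,0xad,0x3b,0x0d,0xd8}
#4 dst[0x1c+4] := {0x3b,0x0d,0xd8,0xd7}
#5 dst[0x06+5] := {0x3b,0x0d,0xd8,0x62,0x8c}
query mem[0x01]=0x50, mem[0x1e]=0xd8, mem[0x06]=0x3b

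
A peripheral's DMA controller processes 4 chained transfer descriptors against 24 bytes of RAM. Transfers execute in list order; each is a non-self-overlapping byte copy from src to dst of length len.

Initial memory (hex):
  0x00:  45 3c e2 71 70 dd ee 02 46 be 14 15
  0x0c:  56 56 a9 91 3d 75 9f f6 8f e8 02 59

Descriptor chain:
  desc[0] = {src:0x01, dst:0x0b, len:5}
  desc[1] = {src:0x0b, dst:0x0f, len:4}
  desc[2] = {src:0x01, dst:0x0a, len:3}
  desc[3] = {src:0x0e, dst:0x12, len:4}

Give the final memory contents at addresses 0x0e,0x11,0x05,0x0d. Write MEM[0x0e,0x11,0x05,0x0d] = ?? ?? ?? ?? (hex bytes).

MEM[0x0e,0x11,0x05,0x0d] = 70 71 dd 71

#0 dst[0x0b+5] := {0x3c,0xe2,0x71,0x70,0xdd}
#1 dst[0x0f+4] := {0x3c,0xe2,0x71,0x70}
#2 dst[0x0a+3] := {0x3c,0xe2,0x71}
#3 dst[0x12+4] := {0x70,0x3c,0xe2,0x71}
query mem[0x0e]=0x70, mem[0x11]=0x71, mem[0x05]=0xdd, mem[0x0d]=0x71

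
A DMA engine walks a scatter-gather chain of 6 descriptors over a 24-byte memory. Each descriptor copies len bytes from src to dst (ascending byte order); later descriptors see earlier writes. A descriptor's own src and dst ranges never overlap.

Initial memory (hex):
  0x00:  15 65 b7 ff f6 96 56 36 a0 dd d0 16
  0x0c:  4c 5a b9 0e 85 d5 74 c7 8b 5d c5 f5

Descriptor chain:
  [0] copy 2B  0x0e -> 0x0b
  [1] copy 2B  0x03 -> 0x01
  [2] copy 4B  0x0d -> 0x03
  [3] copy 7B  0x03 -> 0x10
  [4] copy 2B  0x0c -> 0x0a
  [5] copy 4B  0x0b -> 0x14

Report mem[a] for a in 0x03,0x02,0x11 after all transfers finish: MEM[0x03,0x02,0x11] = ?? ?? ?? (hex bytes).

  after D0: wrote 2B at 0x0b = b90e
  after D1: wrote 2B at 0x01 = fff6
  after D2: wrote 4B at 0x03 = 5ab90e85
  after D3: wrote 7B at 0x10 = 5ab90e8536a0dd
  after D4: wrote 2B at 0x0a = 0e5a
  after D5: wrote 4B at 0x14 = 5a0e5ab9
query mem[0x03]=0x5a, mem[0x02]=0xf6, mem[0x11]=0xb9

MEM[0x03,0x02,0x11] = 5a f6 b9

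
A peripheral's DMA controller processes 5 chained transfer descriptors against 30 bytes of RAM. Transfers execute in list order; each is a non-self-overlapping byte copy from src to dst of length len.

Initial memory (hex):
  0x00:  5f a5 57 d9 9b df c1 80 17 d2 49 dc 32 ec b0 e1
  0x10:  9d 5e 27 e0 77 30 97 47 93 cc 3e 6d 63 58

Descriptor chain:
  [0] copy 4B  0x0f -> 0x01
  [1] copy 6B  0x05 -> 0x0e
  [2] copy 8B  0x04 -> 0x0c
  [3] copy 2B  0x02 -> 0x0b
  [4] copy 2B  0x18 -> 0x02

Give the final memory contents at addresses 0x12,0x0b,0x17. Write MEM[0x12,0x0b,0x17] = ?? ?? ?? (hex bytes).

MEM[0x12,0x0b,0x17] = 49 9d 47

  after D0: wrote 4B at 0x01 = e19d5e27
  after D1: wrote 6B at 0x0e = dfc18017d249
  after D2: wrote 8B at 0x0c = 27dfc18017d249dc
  after D3: wrote 2B at 0x0b = 9d5e
  after D4: wrote 2B at 0x02 = 93cc
query mem[0x12]=0x49, mem[0x0b]=0x9d, mem[0x17]=0x47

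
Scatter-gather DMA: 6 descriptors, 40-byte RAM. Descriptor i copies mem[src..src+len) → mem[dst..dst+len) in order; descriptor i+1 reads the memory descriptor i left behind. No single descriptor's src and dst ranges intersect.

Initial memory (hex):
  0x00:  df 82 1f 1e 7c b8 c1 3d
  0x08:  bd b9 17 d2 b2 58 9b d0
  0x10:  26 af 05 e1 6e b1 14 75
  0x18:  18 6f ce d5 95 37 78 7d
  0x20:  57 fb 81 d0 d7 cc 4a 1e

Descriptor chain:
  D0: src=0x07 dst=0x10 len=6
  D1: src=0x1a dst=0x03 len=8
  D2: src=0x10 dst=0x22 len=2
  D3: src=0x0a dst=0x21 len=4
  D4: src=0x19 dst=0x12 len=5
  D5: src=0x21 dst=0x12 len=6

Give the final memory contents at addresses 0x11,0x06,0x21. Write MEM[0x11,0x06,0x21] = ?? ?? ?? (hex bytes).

D0: mem[0x10..0x15] <- [3d bd b9 17 d2 b2]
D1: mem[0x03..0x0a] <- [ce d5 95 37 78 7d 57 fb]
D2: mem[0x22..0x23] <- [3d bd]
D3: mem[0x21..0x24] <- [fb d2 b2 58]
D4: mem[0x12..0x16] <- [6f ce d5 95 37]
D5: mem[0x12..0x17] <- [fb d2 b2 58 cc 4a]
query mem[0x11]=0xbd, mem[0x06]=0x37, mem[0x21]=0xfb

MEM[0x11,0x06,0x21] = bd 37 fb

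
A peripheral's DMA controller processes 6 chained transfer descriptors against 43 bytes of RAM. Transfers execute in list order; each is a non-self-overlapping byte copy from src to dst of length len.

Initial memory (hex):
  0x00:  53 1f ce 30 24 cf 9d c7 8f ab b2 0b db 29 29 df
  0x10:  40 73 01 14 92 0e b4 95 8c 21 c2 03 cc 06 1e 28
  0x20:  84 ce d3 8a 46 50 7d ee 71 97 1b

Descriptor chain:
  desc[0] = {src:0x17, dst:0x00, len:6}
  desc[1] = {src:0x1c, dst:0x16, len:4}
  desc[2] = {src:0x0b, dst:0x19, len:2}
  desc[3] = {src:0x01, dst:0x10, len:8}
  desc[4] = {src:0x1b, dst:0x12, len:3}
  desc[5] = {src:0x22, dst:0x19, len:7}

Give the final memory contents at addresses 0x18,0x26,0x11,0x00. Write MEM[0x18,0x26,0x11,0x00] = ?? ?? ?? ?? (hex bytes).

MEM[0x18,0x26,0x11,0x00] = 1e 7d 21 95

#0 dst[0x00+6] := {0x95,0x8c,0x21,0xc2,0x03,0xcc}
#1 dst[0x16+4] := {0xcc,0x06,0x1e,0x28}
#2 dst[0x19+2] := {0x0b,0xdb}
#3 dst[0x10+8] := {0x8c,0x21,0xc2,0x03,0xcc,0x9d,0xc7,0x8f}
#4 dst[0x12+3] := {0x03,0xcc,0x06}
#5 dst[0x19+7] := {0xd3,0x8a,0x46,0x50,0x7d,0xee,0x71}
query mem[0x18]=0x1e, mem[0x26]=0x7d, mem[0x11]=0x21, mem[0x00]=0x95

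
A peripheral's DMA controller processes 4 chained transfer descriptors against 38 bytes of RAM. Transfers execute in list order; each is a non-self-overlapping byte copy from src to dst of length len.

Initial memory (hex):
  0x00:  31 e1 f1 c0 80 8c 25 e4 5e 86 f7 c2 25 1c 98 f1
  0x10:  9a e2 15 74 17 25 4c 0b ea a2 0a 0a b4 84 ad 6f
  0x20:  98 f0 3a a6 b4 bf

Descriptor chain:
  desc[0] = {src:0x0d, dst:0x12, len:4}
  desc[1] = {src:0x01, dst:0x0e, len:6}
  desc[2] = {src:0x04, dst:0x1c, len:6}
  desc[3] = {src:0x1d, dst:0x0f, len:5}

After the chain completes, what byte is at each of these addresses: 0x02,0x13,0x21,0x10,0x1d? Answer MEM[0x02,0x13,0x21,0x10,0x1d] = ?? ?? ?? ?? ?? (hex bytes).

MEM[0x02,0x13,0x21,0x10,0x1d] = f1 86 86 25 8c

#0 dst[0x12+4] := {0x1c,0x98,0xf1,0x9a}
#1 dst[0x0e+6] := {0xe1,0xf1,0xc0,0x80,0x8c,0x25}
#2 dst[0x1c+6] := {0x80,0x8c,0x25,0xe4,0x5e,0x86}
#3 dst[0x0f+5] := {0x8c,0x25,0xe4,0x5e,0x86}
query mem[0x02]=0xf1, mem[0x13]=0x86, mem[0x21]=0x86, mem[0x10]=0x25, mem[0x1d]=0x8c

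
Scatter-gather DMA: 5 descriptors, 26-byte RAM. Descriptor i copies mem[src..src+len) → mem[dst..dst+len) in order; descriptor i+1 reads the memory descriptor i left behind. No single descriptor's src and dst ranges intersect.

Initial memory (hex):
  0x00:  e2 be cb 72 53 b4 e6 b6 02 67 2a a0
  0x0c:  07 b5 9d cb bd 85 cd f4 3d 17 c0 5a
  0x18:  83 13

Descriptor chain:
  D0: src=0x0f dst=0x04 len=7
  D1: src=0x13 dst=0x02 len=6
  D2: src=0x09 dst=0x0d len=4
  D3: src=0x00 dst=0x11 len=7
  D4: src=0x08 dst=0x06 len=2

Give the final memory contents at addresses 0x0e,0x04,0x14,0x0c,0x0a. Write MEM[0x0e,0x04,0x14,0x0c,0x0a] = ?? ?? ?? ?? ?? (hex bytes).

MEM[0x0e,0x04,0x14,0x0c,0x0a] = 17 17 3d 07 17

[0] 0x0f->0x04 len=7 : cb bd 85 cd f4 3d 17
[1] 0x13->0x02 len=6 : f4 3d 17 c0 5a 83
[2] 0x09->0x0d len=4 : 3d 17 a0 07
[3] 0x00->0x11 len=7 : e2 be f4 3d 17 c0 5a
[4] 0x08->0x06 len=2 : f4 3d
query mem[0x0e]=0x17, mem[0x04]=0x17, mem[0x14]=0x3d, mem[0x0c]=0x07, mem[0x0a]=0x17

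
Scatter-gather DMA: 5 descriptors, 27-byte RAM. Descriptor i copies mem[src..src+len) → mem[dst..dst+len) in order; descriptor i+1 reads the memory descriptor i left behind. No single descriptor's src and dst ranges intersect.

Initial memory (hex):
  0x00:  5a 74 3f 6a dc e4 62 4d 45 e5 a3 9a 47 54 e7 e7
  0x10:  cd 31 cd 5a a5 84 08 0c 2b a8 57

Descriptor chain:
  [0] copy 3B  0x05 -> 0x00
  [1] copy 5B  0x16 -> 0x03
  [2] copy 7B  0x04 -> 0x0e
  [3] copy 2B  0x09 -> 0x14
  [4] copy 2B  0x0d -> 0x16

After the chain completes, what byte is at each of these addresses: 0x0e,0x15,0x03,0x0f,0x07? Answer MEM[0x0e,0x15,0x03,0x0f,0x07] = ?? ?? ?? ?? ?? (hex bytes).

[0] 0x05->0x00 len=3 : e4 62 4d
[1] 0x16->0x03 len=5 : 08 0c 2b a8 57
[2] 0x04->0x0e len=7 : 0c 2b a8 57 45 e5 a3
[3] 0x09->0x14 len=2 : e5 a3
[4] 0x0d->0x16 len=2 : 54 0c
query mem[0x0e]=0x0c, mem[0x15]=0xa3, mem[0x03]=0x08, mem[0x0f]=0x2b, mem[0x07]=0x57

MEM[0x0e,0x15,0x03,0x0f,0x07] = 0c a3 08 2b 57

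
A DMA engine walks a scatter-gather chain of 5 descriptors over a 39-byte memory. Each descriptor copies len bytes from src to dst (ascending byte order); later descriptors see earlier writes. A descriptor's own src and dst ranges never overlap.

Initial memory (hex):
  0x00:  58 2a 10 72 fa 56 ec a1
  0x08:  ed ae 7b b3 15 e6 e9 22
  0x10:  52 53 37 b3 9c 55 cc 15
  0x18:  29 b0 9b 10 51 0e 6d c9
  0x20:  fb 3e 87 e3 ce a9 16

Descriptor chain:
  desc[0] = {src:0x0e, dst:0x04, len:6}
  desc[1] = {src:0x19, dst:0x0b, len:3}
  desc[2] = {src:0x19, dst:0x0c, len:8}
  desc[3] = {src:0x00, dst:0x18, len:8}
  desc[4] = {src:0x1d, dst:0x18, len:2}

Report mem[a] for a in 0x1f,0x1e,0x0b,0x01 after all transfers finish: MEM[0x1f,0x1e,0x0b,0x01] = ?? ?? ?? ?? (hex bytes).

#0 dst[0x04+6] := {0xe9,0x22,0x52,0x53,0x37,0xb3}
#1 dst[0x0b+3] := {0xb0,0x9b,0x10}
#2 dst[0x0c+8] := {0xb0,0x9b,0x10,0x51,0x0e,0x6d,0xc9,0xfb}
#3 dst[0x18+8] := {0x58,0x2a,0x10,0x72,0xe9,0x22,0x52,0x53}
#4 dst[0x18+2] := {0x22,0x52}
query mem[0x1f]=0x53, mem[0x1e]=0x52, mem[0x0b]=0xb0, mem[0x01]=0x2a

MEM[0x1f,0x1e,0x0b,0x01] = 53 52 b0 2a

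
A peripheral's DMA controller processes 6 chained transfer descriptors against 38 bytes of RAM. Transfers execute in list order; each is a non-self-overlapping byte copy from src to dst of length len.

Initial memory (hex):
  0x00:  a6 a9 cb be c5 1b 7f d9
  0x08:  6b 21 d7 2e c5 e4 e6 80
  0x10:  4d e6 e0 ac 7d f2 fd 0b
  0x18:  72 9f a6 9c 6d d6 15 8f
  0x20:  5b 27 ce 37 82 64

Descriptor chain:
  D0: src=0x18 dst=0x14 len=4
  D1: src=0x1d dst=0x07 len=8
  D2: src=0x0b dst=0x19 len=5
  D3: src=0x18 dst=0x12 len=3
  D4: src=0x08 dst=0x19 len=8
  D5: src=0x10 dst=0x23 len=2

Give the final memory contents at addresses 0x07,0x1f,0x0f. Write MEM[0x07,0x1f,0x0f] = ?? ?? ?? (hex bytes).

MEM[0x07,0x1f,0x0f] = d6 82 80

  after D0: wrote 4B at 0x14 = 729fa69c
  after D1: wrote 8B at 0x07 = d6158f5b27ce3782
  after D2: wrote 5B at 0x19 = 27ce378280
  after D3: wrote 3B at 0x12 = 7227ce
  after D4: wrote 8B at 0x19 = 158f5b27ce378280
  after D5: wrote 2B at 0x23 = 4de6
query mem[0x07]=0xd6, mem[0x1f]=0x82, mem[0x0f]=0x80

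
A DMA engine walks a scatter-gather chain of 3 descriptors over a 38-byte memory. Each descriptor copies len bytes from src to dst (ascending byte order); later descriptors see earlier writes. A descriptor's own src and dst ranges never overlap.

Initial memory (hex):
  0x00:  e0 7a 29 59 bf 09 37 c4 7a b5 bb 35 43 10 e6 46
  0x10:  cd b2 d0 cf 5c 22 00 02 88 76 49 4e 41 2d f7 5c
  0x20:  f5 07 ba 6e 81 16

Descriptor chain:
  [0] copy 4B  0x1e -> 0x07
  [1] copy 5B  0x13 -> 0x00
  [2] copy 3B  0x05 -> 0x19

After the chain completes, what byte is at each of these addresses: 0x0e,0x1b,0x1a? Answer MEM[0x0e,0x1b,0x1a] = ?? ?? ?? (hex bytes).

MEM[0x0e,0x1b,0x1a] = e6 f7 37

#0 dst[0x07+4] := {0xf7,0x5c,0xf5,0x07}
#1 dst[0x00+5] := {0xcf,0x5c,0x22,0x00,0x02}
#2 dst[0x19+3] := {0x09,0x37,0xf7}
query mem[0x0e]=0xe6, mem[0x1b]=0xf7, mem[0x1a]=0x37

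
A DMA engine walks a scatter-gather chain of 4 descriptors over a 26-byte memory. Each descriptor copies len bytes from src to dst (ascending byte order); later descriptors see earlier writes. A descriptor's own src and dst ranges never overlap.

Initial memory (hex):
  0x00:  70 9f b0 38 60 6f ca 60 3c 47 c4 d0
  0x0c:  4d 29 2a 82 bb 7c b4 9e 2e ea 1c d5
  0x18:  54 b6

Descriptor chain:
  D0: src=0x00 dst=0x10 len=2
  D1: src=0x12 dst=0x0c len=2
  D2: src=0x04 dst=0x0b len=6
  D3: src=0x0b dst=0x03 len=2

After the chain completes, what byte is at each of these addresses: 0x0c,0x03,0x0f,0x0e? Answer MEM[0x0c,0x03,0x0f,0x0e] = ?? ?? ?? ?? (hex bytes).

MEM[0x0c,0x03,0x0f,0x0e] = 6f 60 3c 60

  after D0: wrote 2B at 0x10 = 709f
  after D1: wrote 2B at 0x0c = b49e
  after D2: wrote 6B at 0x0b = 606fca603c47
  after D3: wrote 2B at 0x03 = 606f
query mem[0x0c]=0x6f, mem[0x03]=0x60, mem[0x0f]=0x3c, mem[0x0e]=0x60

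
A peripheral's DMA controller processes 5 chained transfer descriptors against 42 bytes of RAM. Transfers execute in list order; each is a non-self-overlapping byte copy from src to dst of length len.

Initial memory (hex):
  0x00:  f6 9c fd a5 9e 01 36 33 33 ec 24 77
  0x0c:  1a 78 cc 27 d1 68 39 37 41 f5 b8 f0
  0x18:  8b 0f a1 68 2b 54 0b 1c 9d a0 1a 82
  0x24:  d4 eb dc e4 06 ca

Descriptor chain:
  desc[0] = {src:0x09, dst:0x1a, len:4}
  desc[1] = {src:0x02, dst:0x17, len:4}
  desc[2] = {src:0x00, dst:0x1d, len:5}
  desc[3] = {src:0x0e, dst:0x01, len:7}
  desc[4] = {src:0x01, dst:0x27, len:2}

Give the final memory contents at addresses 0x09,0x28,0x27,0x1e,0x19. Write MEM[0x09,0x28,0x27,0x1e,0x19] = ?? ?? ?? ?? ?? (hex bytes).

#0 dst[0x1a+4] := {0xec,0x24,0x77,0x1a}
#1 dst[0x17+4] := {0xfd,0xa5,0x9e,0x01}
#2 dst[0x1d+5] := {0xf6,0x9c,0xfd,0xa5,0x9e}
#3 dst[0x01+7] := {0xcc,0x27,0xd1,0x68,0x39,0x37,0x41}
#4 dst[0x27+2] := {0xcc,0x27}
query mem[0x09]=0xec, mem[0x28]=0x27, mem[0x27]=0xcc, mem[0x1e]=0x9c, mem[0x19]=0x9e

MEM[0x09,0x28,0x27,0x1e,0x19] = ec 27 cc 9c 9e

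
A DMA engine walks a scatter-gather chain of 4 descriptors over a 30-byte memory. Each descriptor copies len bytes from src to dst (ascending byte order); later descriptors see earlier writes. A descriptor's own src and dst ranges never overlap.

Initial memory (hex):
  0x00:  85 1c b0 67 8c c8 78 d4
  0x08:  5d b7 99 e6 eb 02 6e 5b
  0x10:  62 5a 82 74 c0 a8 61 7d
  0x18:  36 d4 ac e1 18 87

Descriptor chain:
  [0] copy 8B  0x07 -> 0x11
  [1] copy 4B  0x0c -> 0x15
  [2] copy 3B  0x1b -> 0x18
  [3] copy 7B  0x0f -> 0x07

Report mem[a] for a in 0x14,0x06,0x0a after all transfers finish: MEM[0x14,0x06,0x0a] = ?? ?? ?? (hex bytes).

MEM[0x14,0x06,0x0a] = 99 78 5d

[0] 0x07->0x11 len=8 : d4 5d b7 99 e6 eb 02 6e
[1] 0x0c->0x15 len=4 : eb 02 6e 5b
[2] 0x1b->0x18 len=3 : e1 18 87
[3] 0x0f->0x07 len=7 : 5b 62 d4 5d b7 99 eb
query mem[0x14]=0x99, mem[0x06]=0x78, mem[0x0a]=0x5d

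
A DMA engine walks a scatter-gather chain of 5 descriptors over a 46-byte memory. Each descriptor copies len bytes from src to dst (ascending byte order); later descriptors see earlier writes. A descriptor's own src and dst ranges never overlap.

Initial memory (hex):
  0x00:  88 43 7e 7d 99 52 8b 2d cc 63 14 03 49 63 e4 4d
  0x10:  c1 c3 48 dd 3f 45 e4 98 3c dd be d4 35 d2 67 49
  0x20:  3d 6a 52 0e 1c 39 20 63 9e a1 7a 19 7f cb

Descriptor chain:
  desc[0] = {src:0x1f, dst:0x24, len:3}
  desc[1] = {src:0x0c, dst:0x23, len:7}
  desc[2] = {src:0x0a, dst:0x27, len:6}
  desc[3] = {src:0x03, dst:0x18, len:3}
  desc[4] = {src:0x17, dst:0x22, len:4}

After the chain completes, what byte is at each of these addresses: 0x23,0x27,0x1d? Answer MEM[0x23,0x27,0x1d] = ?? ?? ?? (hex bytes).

  after D0: wrote 3B at 0x24 = 493d6a
  after D1: wrote 7B at 0x23 = 4963e44dc1c348
  after D2: wrote 6B at 0x27 = 14034963e44d
  after D3: wrote 3B at 0x18 = 7d9952
  after D4: wrote 4B at 0x22 = 987d9952
query mem[0x23]=0x7d, mem[0x27]=0x14, mem[0x1d]=0xd2

MEM[0x23,0x27,0x1d] = 7d 14 d2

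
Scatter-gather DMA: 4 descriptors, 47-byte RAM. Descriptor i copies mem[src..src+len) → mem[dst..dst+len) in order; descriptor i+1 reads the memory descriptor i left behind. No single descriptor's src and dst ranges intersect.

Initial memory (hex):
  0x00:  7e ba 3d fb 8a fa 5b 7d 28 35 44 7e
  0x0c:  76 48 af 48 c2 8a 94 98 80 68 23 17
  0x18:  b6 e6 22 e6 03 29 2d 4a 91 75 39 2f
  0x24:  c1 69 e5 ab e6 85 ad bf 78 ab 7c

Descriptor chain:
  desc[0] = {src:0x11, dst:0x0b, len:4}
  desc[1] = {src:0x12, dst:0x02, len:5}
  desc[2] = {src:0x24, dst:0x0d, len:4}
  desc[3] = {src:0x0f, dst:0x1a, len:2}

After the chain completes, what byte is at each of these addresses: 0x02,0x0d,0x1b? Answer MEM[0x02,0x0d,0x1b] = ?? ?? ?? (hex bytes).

#0 dst[0x0b+4] := {0x8a,0x94,0x98,0x80}
#1 dst[0x02+5] := {0x94,0x98,0x80,0x68,0x23}
#2 dst[0x0d+4] := {0xc1,0x69,0xe5,0xab}
#3 dst[0x1a+2] := {0xe5,0xab}
query mem[0x02]=0x94, mem[0x0d]=0xc1, mem[0x1b]=0xab

MEM[0x02,0x0d,0x1b] = 94 c1 ab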